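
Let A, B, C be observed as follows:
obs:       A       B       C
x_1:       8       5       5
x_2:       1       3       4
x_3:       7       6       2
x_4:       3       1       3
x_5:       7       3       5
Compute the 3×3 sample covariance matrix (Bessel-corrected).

Step 1 — column means:
  mean(A) = (8 + 1 + 7 + 3 + 7) / 5 = 26/5 = 5.2
  mean(B) = (5 + 3 + 6 + 1 + 3) / 5 = 18/5 = 3.6
  mean(C) = (5 + 4 + 2 + 3 + 5) / 5 = 19/5 = 3.8

Step 2 — sample covariance S[i,j] = (1/(n-1)) · Σ_k (x_{k,i} - mean_i) · (x_{k,j} - mean_j), with n-1 = 4.
  S[A,A] = ((2.8)·(2.8) + (-4.2)·(-4.2) + (1.8)·(1.8) + (-2.2)·(-2.2) + (1.8)·(1.8)) / 4 = 36.8/4 = 9.2
  S[A,B] = ((2.8)·(1.4) + (-4.2)·(-0.6) + (1.8)·(2.4) + (-2.2)·(-2.6) + (1.8)·(-0.6)) / 4 = 15.4/4 = 3.85
  S[A,C] = ((2.8)·(1.2) + (-4.2)·(0.2) + (1.8)·(-1.8) + (-2.2)·(-0.8) + (1.8)·(1.2)) / 4 = 3.2/4 = 0.8
  S[B,B] = ((1.4)·(1.4) + (-0.6)·(-0.6) + (2.4)·(2.4) + (-2.6)·(-2.6) + (-0.6)·(-0.6)) / 4 = 15.2/4 = 3.8
  S[B,C] = ((1.4)·(1.2) + (-0.6)·(0.2) + (2.4)·(-1.8) + (-2.6)·(-0.8) + (-0.6)·(1.2)) / 4 = -1.4/4 = -0.35
  S[C,C] = ((1.2)·(1.2) + (0.2)·(0.2) + (-1.8)·(-1.8) + (-0.8)·(-0.8) + (1.2)·(1.2)) / 4 = 6.8/4 = 1.7

S is symmetric (S[j,i] = S[i,j]). Assembling:

S = [[9.2, 3.85, 0.8],
 [3.85, 3.8, -0.35],
 [0.8, -0.35, 1.7]]


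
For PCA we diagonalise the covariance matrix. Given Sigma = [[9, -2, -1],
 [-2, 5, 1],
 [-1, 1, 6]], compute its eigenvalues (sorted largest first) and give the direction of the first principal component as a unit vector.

Step 1 — characteristic polynomial p(λ) = det(λI - Sigma) = λ³ - tr·λ² + c_1·λ - det, where tr = trace, c_1 = sum of the principal 2×2 minors, det = det(Sigma):
  tr = 9 + 5 + 6 = 20,
  c_1 = (9·5 - (-2)²) + (9·6 - (-1)²) + (5·6 - (1)²) = 41 + 53 + 29 = 123,
  det = 9·(5·6 - (1)²) - (-2)·((-2)·6 - (1)·(-1)) + (-1)·((-2)·(1) - 5·(-1)) = 9·(29) - (-2)·(-11) + (-1)·(3) = 236.
  So p(λ) = λ³ - 20λ² + 123λ - 236.
Step 2 — look for an integer root (rational root theorem: any rational root is an integer divisor of 236). Testing λ = 4:
  p(4) = 64 - 320 + 492 - 236 = 0  ✓
  Dividing out (λ - 4): p(λ) = (λ - 4)(λ² - 16λ + 59).
Step 3 — remaining eigenvalues from the quadratic λ² - 16λ + 59 = 0:
  Δ = 16² - 4·59 = 256 - 236 = 20,  λ = (16 ± √20)/2 = (16 ± 4.4721)/2 ≈ 10.2361 or 5.7639.
  Sorted: λ_1 = 10.2361,  λ_2 = 5.7639,  λ_3 = 4  (check: sum = 20 = tr ✓).

Step 4 — unit eigenvector for λ_1 ≈ 10.2361: v spans the null space of (Sigma - λ_1 I), whose rows are
  r_1 = (-1.2361, -2, -1),  r_2 = (-2, -5.2361, 1),  r_3 = (-1, 1, -4.2361).
  v is orthogonal to every row, so take v ∝ r_1 × r_2 = ((-2)·(1) - (-1)·(-5.2361), (-1)·(-2) - (-1.2361)·(1), (-1.2361)·(-5.2361) - (-2)·(-2)) ≈ (-7.2361, 3.2361, 2.4721).
  Rescale (multiply by -1 so the first nonzero entry is positive): u = (7.2361, -3.2361, -2.4721).
  ||u|| = √((7.2361)² + (-3.2361)² + (-2.4721)²) = √(68.9443) ≈ 8.3033,  v_1 = u/||u|| ≈ (0.8715, -0.3897, -0.2977) (||v_1|| = 1).

λ_1 = 10.2361,  λ_2 = 5.7639,  λ_3 = 4;  v_1 ≈ (0.8715, -0.3897, -0.2977)


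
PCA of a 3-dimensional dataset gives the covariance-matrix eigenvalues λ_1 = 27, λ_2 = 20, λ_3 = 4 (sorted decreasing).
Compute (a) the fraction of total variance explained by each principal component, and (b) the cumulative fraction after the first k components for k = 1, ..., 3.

Step 1 — total variance = trace(Sigma) = Σ λ_i = 27 + 20 + 4 = 51.

Step 2 — fraction explained by component i = λ_i / Σ λ:
  PC1: 27/51 = 0.5294
  PC2: 20/51 = 0.3922
  PC3: 4/51 = 0.0784

Step 3 — cumulative fraction after k components = (λ_1 + ... + λ_k) / Σ λ:
  k = 1: 27/51 = 0.5294
  k = 2: (27 + 20)/51 = 47/51 = 0.9216
  k = 3: (27 + 20 + 4)/51 = 51/51 = 1

Summary (fraction, with percent):

explained: PC1 0.5294 (52.94%), PC2 0.3922 (39.22%), PC3 0.0784 (7.84%);  cumulative: 0.5294, 0.9216, 1


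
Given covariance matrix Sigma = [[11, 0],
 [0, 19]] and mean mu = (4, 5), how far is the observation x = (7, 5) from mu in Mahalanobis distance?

Step 1 — centre the observation: (x - mu) = (3, 0).

Step 2 — invert Sigma. det(Sigma) = 11·19 - (0)² = 209.
  Sigma^{-1} = (1/det) · [[d, -b], [-b, a]] = [[0.0909, 0],
 [0, 0.0526]].

Step 3 — form the quadratic (x - mu)^T · Sigma^{-1} · (x - mu):
  Sigma^{-1} · (x - mu) = (0.2727, 0).
  (x - mu)^T · [Sigma^{-1} · (x - mu)] = (3)·(0.2727) + (0)·(0) = 0.8182.

Step 4 — take square root: d = √(0.8182) ≈ 0.9045.

d(x, mu) = √(0.8182) ≈ 0.9045


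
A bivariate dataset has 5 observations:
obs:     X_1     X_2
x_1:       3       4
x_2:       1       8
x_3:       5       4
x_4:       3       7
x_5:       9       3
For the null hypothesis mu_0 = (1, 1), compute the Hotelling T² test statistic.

Step 1 — sample mean vector:
  mean(X_1) = (3 + 1 + 5 + 3 + 9) / 5 = 21/5 = 4.2
  mean(X_2) = (4 + 8 + 4 + 7 + 3) / 5 = 26/5 = 5.2
  x̄ = (4.2, 5.2),  deviation x̄ - mu_0 = (4.2, 5.2) - (1, 1) = (3.2, 4.2).

Step 2 — sample covariance matrix, S[i,j] = (1/(n-1)) · Σ_k (x_{k,i} - mean_i) · (x_{k,j} - mean_j), divisor n-1 = 4:
  S[X_1,X_1] = ((-1.2)·(-1.2) + (-3.2)·(-3.2) + (0.8)·(0.8) + (-1.2)·(-1.2) + (4.8)·(4.8)) / 4 = 36.8/4 = 9.2
  S[X_1,X_2] = ((-1.2)·(-1.2) + (-3.2)·(2.8) + (0.8)·(-1.2) + (-1.2)·(1.8) + (4.8)·(-2.2)) / 4 = -21.2/4 = -5.3
  S[X_2,X_2] = ((-1.2)·(-1.2) + (2.8)·(2.8) + (-1.2)·(-1.2) + (1.8)·(1.8) + (-2.2)·(-2.2)) / 4 = 18.8/4 = 4.7
  S = [[9.2, -5.3],
 [-5.3, 4.7]].

Step 3 — invert S. det(S) = 9.2·4.7 - (-5.3)² = 15.15.
  S^{-1} = (1/det) · [[d, -b], [-b, a]] = [[0.3102, 0.3498],
 [0.3498, 0.6073]].

Step 4 — quadratic form (x̄ - mu_0)^T · S^{-1} · (x̄ - mu_0):
  S^{-1} · (x̄ - mu_0) = (2.462, 3.67),
  (x̄ - mu_0)^T · [...] = (3.2)·(2.462) + (4.2)·(3.67) = 23.2924.

Step 5 — scale by n: T² = 5 · 23.2924 = 116.462.

T² ≈ 116.462


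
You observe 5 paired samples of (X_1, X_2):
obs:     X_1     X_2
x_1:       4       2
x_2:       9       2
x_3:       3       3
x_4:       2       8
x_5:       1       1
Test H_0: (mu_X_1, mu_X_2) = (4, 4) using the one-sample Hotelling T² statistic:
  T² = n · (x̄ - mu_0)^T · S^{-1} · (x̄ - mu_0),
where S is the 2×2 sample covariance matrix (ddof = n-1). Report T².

Step 1 — sample mean vector:
  mean(X_1) = (4 + 9 + 3 + 2 + 1) / 5 = 19/5 = 3.8
  mean(X_2) = (2 + 2 + 3 + 8 + 1) / 5 = 16/5 = 3.2
  x̄ = (3.8, 3.2),  deviation x̄ - mu_0 = (3.8, 3.2) - (4, 4) = (-0.2, -0.8).

Step 2 — sample covariance matrix, S[i,j] = (1/(n-1)) · Σ_k (x_{k,i} - mean_i) · (x_{k,j} - mean_j), divisor n-1 = 4:
  S[X_1,X_1] = ((0.2)·(0.2) + (5.2)·(5.2) + (-0.8)·(-0.8) + (-1.8)·(-1.8) + (-2.8)·(-2.8)) / 4 = 38.8/4 = 9.7
  S[X_1,X_2] = ((0.2)·(-1.2) + (5.2)·(-1.2) + (-0.8)·(-0.2) + (-1.8)·(4.8) + (-2.8)·(-2.2)) / 4 = -8.8/4 = -2.2
  S[X_2,X_2] = ((-1.2)·(-1.2) + (-1.2)·(-1.2) + (-0.2)·(-0.2) + (4.8)·(4.8) + (-2.2)·(-2.2)) / 4 = 30.8/4 = 7.7
  S = [[9.7, -2.2],
 [-2.2, 7.7]].

Step 3 — invert S. det(S) = 9.7·7.7 - (-2.2)² = 69.85.
  S^{-1} = (1/det) · [[d, -b], [-b, a]] = [[0.1102, 0.0315],
 [0.0315, 0.1389]].

Step 4 — quadratic form (x̄ - mu_0)^T · S^{-1} · (x̄ - mu_0):
  S^{-1} · (x̄ - mu_0) = (-0.0472, -0.1174),
  (x̄ - mu_0)^T · [...] = (-0.2)·(-0.0472) + (-0.8)·(-0.1174) = 0.1034.

Step 5 — scale by n: T² = 5 · 0.1034 = 0.5168.

T² ≈ 0.5168


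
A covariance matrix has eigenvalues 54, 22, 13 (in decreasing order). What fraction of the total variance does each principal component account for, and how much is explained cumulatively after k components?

Step 1 — total variance = trace(Sigma) = Σ λ_i = 54 + 22 + 13 = 89.

Step 2 — fraction explained by component i = λ_i / Σ λ:
  PC1: 54/89 = 0.6067
  PC2: 22/89 = 0.2472
  PC3: 13/89 = 0.1461

Step 3 — cumulative fraction after k components = (λ_1 + ... + λ_k) / Σ λ:
  k = 1: 54/89 = 0.6067
  k = 2: (54 + 22)/89 = 76/89 = 0.8539
  k = 3: (54 + 22 + 13)/89 = 89/89 = 1

Summary (fraction, with percent):

explained: PC1 0.6067 (60.67%), PC2 0.2472 (24.72%), PC3 0.1461 (14.61%);  cumulative: 0.6067, 0.8539, 1


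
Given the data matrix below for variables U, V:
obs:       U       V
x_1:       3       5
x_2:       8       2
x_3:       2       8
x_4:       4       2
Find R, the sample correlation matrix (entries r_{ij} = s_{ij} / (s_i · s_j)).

Step 1 — column means:
  mean(U) = (3 + 8 + 2 + 4) / 4 = 17/4 = 4.25
  mean(V) = (5 + 2 + 8 + 2) / 4 = 17/4 = 4.25

Step 2 — sample variances and covariances s[i,j] = (1/(n-1)) · Σ_k (x_{k,i} - mean_i) · (x_{k,j} - mean_j), with n-1 = 3:
  s[U,U] = ((-1.25)·(-1.25) + (3.75)·(3.75) + (-2.25)·(-2.25) + (-0.25)·(-0.25)) / 3 = 20.75/3 = 6.9167
  s[U,V] = ((-1.25)·(0.75) + (3.75)·(-2.25) + (-2.25)·(3.75) + (-0.25)·(-2.25)) / 3 = -17.25/3 = -5.75
  s[V,V] = ((0.75)·(0.75) + (-2.25)·(-2.25) + (3.75)·(3.75) + (-2.25)·(-2.25)) / 3 = 24.75/3 = 8.25
  Sample standard deviations s_i = √(s[i,i]):
  s(U) = √(6.9167) = 2.63
  s(V) = √(8.25) = 2.8723

Step 3 — r_{ij} = s_{ij} / (s_i · s_j):
  r[U,U] = 1 (diagonal).
  r[U,V] = -5.75 / (2.63 · 2.8723) = -5.75 / 7.554 = -0.7612
  r[V,V] = 1 (diagonal).

R is symmetric with unit diagonal. Assembling:

R = [[1, -0.7612],
 [-0.7612, 1]]


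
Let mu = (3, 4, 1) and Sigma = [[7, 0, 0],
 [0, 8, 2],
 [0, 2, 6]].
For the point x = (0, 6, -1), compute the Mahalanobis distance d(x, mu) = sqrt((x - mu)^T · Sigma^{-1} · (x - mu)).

Step 1 — centre the observation: (x - mu) = (-3, 2, -2).

Step 2 — invert Sigma (cofactor / det for 3×3, or solve directly):
  Sigma^{-1} = [[0.1429, 0, 0],
 [0, 0.1364, -0.0455],
 [0, -0.0455, 0.1818]].

Step 3 — form the quadratic (x - mu)^T · Sigma^{-1} · (x - mu):
  Sigma^{-1} · (x - mu) = (-0.4286, 0.3636, -0.4545).
  (x - mu)^T · [Sigma^{-1} · (x - mu)] = (-3)·(-0.4286) + (2)·(0.3636) + (-2)·(-0.4545) = 2.9221.

Step 4 — take square root: d = √(2.9221) ≈ 1.7094.

d(x, mu) = √(2.9221) ≈ 1.7094


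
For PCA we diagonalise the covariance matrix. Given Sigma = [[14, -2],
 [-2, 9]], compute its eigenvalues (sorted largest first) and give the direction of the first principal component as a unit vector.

Step 1 — characteristic polynomial of 2×2 Sigma:
  det(Sigma - λI) = λ² - trace · λ + det = 0.
  trace = 14 + 9 = 23, det = 14·9 - (-2)² = 122.
Step 2 — discriminant:
  Δ = trace² - 4·det = 529 - 488 = 41.
Step 3 — eigenvalues:
  λ = (trace ± √Δ)/2 = (23 ± 6.4031)/2,
  λ_1 = 14.7016,  λ_2 = 8.2984.

Step 4 — unit eigenvector for λ_1: solve (Sigma - λ_1 I)v = 0. First row:
  (14 - 14.7016)·v_x + (-2)·v_y = 0, i.e. (-0.7016)·v_x + (-2)·v_y = 0,
  so v ∝ (b, λ_1 - a) = (-2, 0.7016); multiply by -1 so the first entry is positive: u = (2, -0.7016).
  ||u|| = √((2)² + (-0.7016)²) = √(4.4922) ≈ 2.1195,
  v_1 = u/||u|| ≈ (0.9436, -0.331) (||v_1|| = 1).

λ_1 = 14.7016,  λ_2 = 8.2984;  v_1 ≈ (0.9436, -0.331)


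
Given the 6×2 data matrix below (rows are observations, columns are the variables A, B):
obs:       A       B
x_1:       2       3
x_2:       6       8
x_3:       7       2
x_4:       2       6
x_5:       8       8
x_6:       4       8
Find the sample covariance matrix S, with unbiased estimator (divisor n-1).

Step 1 — column means:
  mean(A) = (2 + 6 + 7 + 2 + 8 + 4) / 6 = 29/6 = 4.8333
  mean(B) = (3 + 8 + 2 + 6 + 8 + 8) / 6 = 35/6 = 5.8333

Step 2 — sample covariance S[i,j] = (1/(n-1)) · Σ_k (x_{k,i} - mean_i) · (x_{k,j} - mean_j), with n-1 = 5.
  S[A,A] = ((-2.8333)·(-2.8333) + (1.1667)·(1.1667) + (2.1667)·(2.1667) + (-2.8333)·(-2.8333) + (3.1667)·(3.1667) + (-0.8333)·(-0.8333)) / 5 = 32.8333/5 = 6.5667
  S[A,B] = ((-2.8333)·(-2.8333) + (1.1667)·(2.1667) + (2.1667)·(-3.8333) + (-2.8333)·(0.1667) + (3.1667)·(2.1667) + (-0.8333)·(2.1667)) / 5 = 6.8333/5 = 1.3667
  S[B,B] = ((-2.8333)·(-2.8333) + (2.1667)·(2.1667) + (-3.8333)·(-3.8333) + (0.1667)·(0.1667) + (2.1667)·(2.1667) + (2.1667)·(2.1667)) / 5 = 36.8333/5 = 7.3667

S is symmetric (S[j,i] = S[i,j]). Assembling:

S = [[6.5667, 1.3667],
 [1.3667, 7.3667]]


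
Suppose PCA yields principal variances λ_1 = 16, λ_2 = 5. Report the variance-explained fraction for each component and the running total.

Step 1 — total variance = trace(Sigma) = Σ λ_i = 16 + 5 = 21.

Step 2 — fraction explained by component i = λ_i / Σ λ:
  PC1: 16/21 = 0.7619
  PC2: 5/21 = 0.2381

Step 3 — cumulative fraction after k components = (λ_1 + ... + λ_k) / Σ λ:
  k = 1: 16/21 = 0.7619
  k = 2: (16 + 5)/21 = 21/21 = 1

Summary (fraction, with percent):

explained: PC1 0.7619 (76.19%), PC2 0.2381 (23.81%);  cumulative: 0.7619, 1


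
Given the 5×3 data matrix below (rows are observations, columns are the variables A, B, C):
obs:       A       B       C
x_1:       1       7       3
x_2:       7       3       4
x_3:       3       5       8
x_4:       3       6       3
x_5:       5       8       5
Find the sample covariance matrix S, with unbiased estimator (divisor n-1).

Step 1 — column means:
  mean(A) = (1 + 7 + 3 + 3 + 5) / 5 = 19/5 = 3.8
  mean(B) = (7 + 3 + 5 + 6 + 8) / 5 = 29/5 = 5.8
  mean(C) = (3 + 4 + 8 + 3 + 5) / 5 = 23/5 = 4.6

Step 2 — sample covariance S[i,j] = (1/(n-1)) · Σ_k (x_{k,i} - mean_i) · (x_{k,j} - mean_j), with n-1 = 4.
  S[A,A] = ((-2.8)·(-2.8) + (3.2)·(3.2) + (-0.8)·(-0.8) + (-0.8)·(-0.8) + (1.2)·(1.2)) / 4 = 20.8/4 = 5.2
  S[A,B] = ((-2.8)·(1.2) + (3.2)·(-2.8) + (-0.8)·(-0.8) + (-0.8)·(0.2) + (1.2)·(2.2)) / 4 = -9.2/4 = -2.3
  S[A,C] = ((-2.8)·(-1.6) + (3.2)·(-0.6) + (-0.8)·(3.4) + (-0.8)·(-1.6) + (1.2)·(0.4)) / 4 = 1.6/4 = 0.4
  S[B,B] = ((1.2)·(1.2) + (-2.8)·(-2.8) + (-0.8)·(-0.8) + (0.2)·(0.2) + (2.2)·(2.2)) / 4 = 14.8/4 = 3.7
  S[B,C] = ((1.2)·(-1.6) + (-2.8)·(-0.6) + (-0.8)·(3.4) + (0.2)·(-1.6) + (2.2)·(0.4)) / 4 = -2.4/4 = -0.6
  S[C,C] = ((-1.6)·(-1.6) + (-0.6)·(-0.6) + (3.4)·(3.4) + (-1.6)·(-1.6) + (0.4)·(0.4)) / 4 = 17.2/4 = 4.3

S is symmetric (S[j,i] = S[i,j]). Assembling:

S = [[5.2, -2.3, 0.4],
 [-2.3, 3.7, -0.6],
 [0.4, -0.6, 4.3]]


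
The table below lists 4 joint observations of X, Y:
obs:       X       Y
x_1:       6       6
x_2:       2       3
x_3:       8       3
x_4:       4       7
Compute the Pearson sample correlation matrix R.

Step 1 — column means:
  mean(X) = (6 + 2 + 8 + 4) / 4 = 20/4 = 5
  mean(Y) = (6 + 3 + 3 + 7) / 4 = 19/4 = 4.75

Step 2 — sample variances and covariances s[i,j] = (1/(n-1)) · Σ_k (x_{k,i} - mean_i) · (x_{k,j} - mean_j), with n-1 = 3:
  s[X,X] = ((1)·(1) + (-3)·(-3) + (3)·(3) + (-1)·(-1)) / 3 = 20/3 = 6.6667
  s[X,Y] = ((1)·(1.25) + (-3)·(-1.75) + (3)·(-1.75) + (-1)·(2.25)) / 3 = -1/3 = -0.3333
  s[Y,Y] = ((1.25)·(1.25) + (-1.75)·(-1.75) + (-1.75)·(-1.75) + (2.25)·(2.25)) / 3 = 12.75/3 = 4.25
  Sample standard deviations s_i = √(s[i,i]):
  s(X) = √(6.6667) = 2.582
  s(Y) = √(4.25) = 2.0616

Step 3 — r_{ij} = s_{ij} / (s_i · s_j):
  r[X,X] = 1 (diagonal).
  r[X,Y] = -0.3333 / (2.582 · 2.0616) = -0.3333 / 5.3229 = -0.0626
  r[Y,Y] = 1 (diagonal).

R is symmetric with unit diagonal. Assembling:

R = [[1, -0.0626],
 [-0.0626, 1]]


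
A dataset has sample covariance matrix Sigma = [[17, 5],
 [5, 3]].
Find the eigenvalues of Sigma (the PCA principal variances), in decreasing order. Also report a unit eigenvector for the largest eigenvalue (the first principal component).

Step 1 — characteristic polynomial of 2×2 Sigma:
  det(Sigma - λI) = λ² - trace · λ + det = 0.
  trace = 17 + 3 = 20, det = 17·3 - (5)² = 26.
Step 2 — discriminant:
  Δ = trace² - 4·det = 400 - 104 = 296.
Step 3 — eigenvalues:
  λ = (trace ± √Δ)/2 = (20 ± 17.2047)/2,
  λ_1 = 18.6023,  λ_2 = 1.3977.

Step 4 — unit eigenvector for λ_1: solve (Sigma - λ_1 I)v = 0. First row:
  (17 - 18.6023)·v_x + (5)·v_y = 0, i.e. (-1.6023)·v_x + (5)·v_y = 0,
  so v ∝ (b, λ_1 - a) = (5, 1.6023) = u.
  ||u|| = √((5)² + (1.6023)²) = √(27.5674) ≈ 5.2505,
  v_1 = u/||u|| ≈ (0.9523, 0.3052) (||v_1|| = 1).

λ_1 = 18.6023,  λ_2 = 1.3977;  v_1 ≈ (0.9523, 0.3052)


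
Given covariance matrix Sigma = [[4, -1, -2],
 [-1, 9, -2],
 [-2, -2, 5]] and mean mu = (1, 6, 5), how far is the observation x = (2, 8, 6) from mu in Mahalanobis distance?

Step 1 — centre the observation: (x - mu) = (1, 2, 1).

Step 2 — invert Sigma (cofactor / det for 3×3, or solve directly):
  Sigma^{-1} = [[0.3565, 0.0783, 0.1739],
 [0.0783, 0.1391, 0.087],
 [0.1739, 0.087, 0.3043]].

Step 3 — form the quadratic (x - mu)^T · Sigma^{-1} · (x - mu):
  Sigma^{-1} · (x - mu) = (0.687, 0.4435, 0.6522).
  (x - mu)^T · [Sigma^{-1} · (x - mu)] = (1)·(0.687) + (2)·(0.4435) + (1)·(0.6522) = 2.2261.

Step 4 — take square root: d = √(2.2261) ≈ 1.492.

d(x, mu) = √(2.2261) ≈ 1.492


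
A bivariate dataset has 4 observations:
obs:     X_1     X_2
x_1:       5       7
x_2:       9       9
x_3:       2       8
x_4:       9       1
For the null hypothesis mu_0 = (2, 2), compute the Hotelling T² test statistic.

Step 1 — sample mean vector:
  mean(X_1) = (5 + 9 + 2 + 9) / 4 = 25/4 = 6.25
  mean(X_2) = (7 + 9 + 8 + 1) / 4 = 25/4 = 6.25
  x̄ = (6.25, 6.25),  deviation x̄ - mu_0 = (6.25, 6.25) - (2, 2) = (4.25, 4.25).

Step 2 — sample covariance matrix, S[i,j] = (1/(n-1)) · Σ_k (x_{k,i} - mean_i) · (x_{k,j} - mean_j), divisor n-1 = 3:
  S[X_1,X_1] = ((-1.25)·(-1.25) + (2.75)·(2.75) + (-4.25)·(-4.25) + (2.75)·(2.75)) / 3 = 34.75/3 = 11.5833
  S[X_1,X_2] = ((-1.25)·(0.75) + (2.75)·(2.75) + (-4.25)·(1.75) + (2.75)·(-5.25)) / 3 = -15.25/3 = -5.0833
  S[X_2,X_2] = ((0.75)·(0.75) + (2.75)·(2.75) + (1.75)·(1.75) + (-5.25)·(-5.25)) / 3 = 38.75/3 = 12.9167
  S = [[11.5833, -5.0833],
 [-5.0833, 12.9167]].

Step 3 — invert S. det(S) = 11.5833·12.9167 - (-5.0833)² = 123.7778.
  S^{-1} = (1/det) · [[d, -b], [-b, a]] = [[0.1044, 0.0411],
 [0.0411, 0.0936]].

Step 4 — quadratic form (x̄ - mu_0)^T · S^{-1} · (x̄ - mu_0):
  S^{-1} · (x̄ - mu_0) = (0.618, 0.5723),
  (x̄ - mu_0)^T · [...] = (4.25)·(0.618) + (4.25)·(0.5723) = 5.0588.

Step 5 — scale by n: T² = 4 · 5.0588 = 20.2352.

T² ≈ 20.2352


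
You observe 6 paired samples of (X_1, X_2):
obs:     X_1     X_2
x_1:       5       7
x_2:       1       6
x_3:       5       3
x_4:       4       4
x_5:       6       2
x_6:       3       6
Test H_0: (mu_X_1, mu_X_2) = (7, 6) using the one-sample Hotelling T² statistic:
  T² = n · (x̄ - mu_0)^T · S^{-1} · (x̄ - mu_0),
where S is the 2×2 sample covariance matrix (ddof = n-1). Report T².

Step 1 — sample mean vector:
  mean(X_1) = (5 + 1 + 5 + 4 + 6 + 3) / 6 = 24/6 = 4
  mean(X_2) = (7 + 6 + 3 + 4 + 2 + 6) / 6 = 28/6 = 4.6667
  x̄ = (4, 4.6667),  deviation x̄ - mu_0 = (4, 4.6667) - (7, 6) = (-3, -1.3333).

Step 2 — sample covariance matrix, S[i,j] = (1/(n-1)) · Σ_k (x_{k,i} - mean_i) · (x_{k,j} - mean_j), divisor n-1 = 5:
  S[X_1,X_1] = ((1)·(1) + (-3)·(-3) + (1)·(1) + (0)·(0) + (2)·(2) + (-1)·(-1)) / 5 = 16/5 = 3.2
  S[X_1,X_2] = ((1)·(2.3333) + (-3)·(1.3333) + (1)·(-1.6667) + (0)·(-0.6667) + (2)·(-2.6667) + (-1)·(1.3333)) / 5 = -10/5 = -2
  S[X_2,X_2] = ((2.3333)·(2.3333) + (1.3333)·(1.3333) + (-1.6667)·(-1.6667) + (-0.6667)·(-0.6667) + (-2.6667)·(-2.6667) + (1.3333)·(1.3333)) / 5 = 19.3333/5 = 3.8667
  S = [[3.2, -2],
 [-2, 3.8667]].

Step 3 — invert S. det(S) = 3.2·3.8667 - (-2)² = 8.3733.
  S^{-1} = (1/det) · [[d, -b], [-b, a]] = [[0.4618, 0.2389],
 [0.2389, 0.3822]].

Step 4 — quadratic form (x̄ - mu_0)^T · S^{-1} · (x̄ - mu_0):
  S^{-1} · (x̄ - mu_0) = (-1.7038, -1.2261),
  (x̄ - mu_0)^T · [...] = (-3)·(-1.7038) + (-1.3333)·(-1.2261) = 6.7463.

Step 5 — scale by n: T² = 6 · 6.7463 = 40.4777.

T² ≈ 40.4777


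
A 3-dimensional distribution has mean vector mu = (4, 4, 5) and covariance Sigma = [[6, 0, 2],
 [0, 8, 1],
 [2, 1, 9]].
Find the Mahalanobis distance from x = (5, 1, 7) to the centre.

Step 1 — centre the observation: (x - mu) = (1, -3, 2).

Step 2 — invert Sigma (cofactor / det for 3×3, or solve directly):
  Sigma^{-1} = [[0.1802, 0.0051, -0.0406],
 [0.0051, 0.1269, -0.0152],
 [-0.0406, -0.0152, 0.1218]].

Step 3 — form the quadratic (x - mu)^T · Sigma^{-1} · (x - mu):
  Sigma^{-1} · (x - mu) = (0.0838, -0.4061, 0.2487).
  (x - mu)^T · [Sigma^{-1} · (x - mu)] = (1)·(0.0838) + (-3)·(-0.4061) + (2)·(0.2487) = 1.7995.

Step 4 — take square root: d = √(1.7995) ≈ 1.3415.

d(x, mu) = √(1.7995) ≈ 1.3415


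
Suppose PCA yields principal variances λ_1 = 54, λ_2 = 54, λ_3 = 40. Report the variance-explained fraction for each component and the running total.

Step 1 — total variance = trace(Sigma) = Σ λ_i = 54 + 54 + 40 = 148.

Step 2 — fraction explained by component i = λ_i / Σ λ:
  PC1: 54/148 = 0.3649
  PC2: 54/148 = 0.3649
  PC3: 40/148 = 0.2703

Step 3 — cumulative fraction after k components = (λ_1 + ... + λ_k) / Σ λ:
  k = 1: 54/148 = 0.3649
  k = 2: (54 + 54)/148 = 108/148 = 0.7297
  k = 3: (54 + 54 + 40)/148 = 148/148 = 1

Summary (fraction, with percent):

explained: PC1 0.3649 (36.49%), PC2 0.3649 (36.49%), PC3 0.2703 (27.03%);  cumulative: 0.3649, 0.7297, 1


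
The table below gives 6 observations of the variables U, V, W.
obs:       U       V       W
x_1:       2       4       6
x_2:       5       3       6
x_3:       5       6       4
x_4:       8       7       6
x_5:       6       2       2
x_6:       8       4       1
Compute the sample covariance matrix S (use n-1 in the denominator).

Step 1 — column means:
  mean(U) = (2 + 5 + 5 + 8 + 6 + 8) / 6 = 34/6 = 5.6667
  mean(V) = (4 + 3 + 6 + 7 + 2 + 4) / 6 = 26/6 = 4.3333
  mean(W) = (6 + 6 + 4 + 6 + 2 + 1) / 6 = 25/6 = 4.1667

Step 2 — sample covariance S[i,j] = (1/(n-1)) · Σ_k (x_{k,i} - mean_i) · (x_{k,j} - mean_j), with n-1 = 5.
  S[U,U] = ((-3.6667)·(-3.6667) + (-0.6667)·(-0.6667) + (-0.6667)·(-0.6667) + (2.3333)·(2.3333) + (0.3333)·(0.3333) + (2.3333)·(2.3333)) / 5 = 25.3333/5 = 5.0667
  S[U,V] = ((-3.6667)·(-0.3333) + (-0.6667)·(-1.3333) + (-0.6667)·(1.6667) + (2.3333)·(2.6667) + (0.3333)·(-2.3333) + (2.3333)·(-0.3333)) / 5 = 5.6667/5 = 1.1333
  S[U,W] = ((-3.6667)·(1.8333) + (-0.6667)·(1.8333) + (-0.6667)·(-0.1667) + (2.3333)·(1.8333) + (0.3333)·(-2.1667) + (2.3333)·(-3.1667)) / 5 = -11.6667/5 = -2.3333
  S[V,V] = ((-0.3333)·(-0.3333) + (-1.3333)·(-1.3333) + (1.6667)·(1.6667) + (2.6667)·(2.6667) + (-2.3333)·(-2.3333) + (-0.3333)·(-0.3333)) / 5 = 17.3333/5 = 3.4667
  S[V,W] = ((-0.3333)·(1.8333) + (-1.3333)·(1.8333) + (1.6667)·(-0.1667) + (2.6667)·(1.8333) + (-2.3333)·(-2.1667) + (-0.3333)·(-3.1667)) / 5 = 7.6667/5 = 1.5333
  S[W,W] = ((1.8333)·(1.8333) + (1.8333)·(1.8333) + (-0.1667)·(-0.1667) + (1.8333)·(1.8333) + (-2.1667)·(-2.1667) + (-3.1667)·(-3.1667)) / 5 = 24.8333/5 = 4.9667

S is symmetric (S[j,i] = S[i,j]). Assembling:

S = [[5.0667, 1.1333, -2.3333],
 [1.1333, 3.4667, 1.5333],
 [-2.3333, 1.5333, 4.9667]]


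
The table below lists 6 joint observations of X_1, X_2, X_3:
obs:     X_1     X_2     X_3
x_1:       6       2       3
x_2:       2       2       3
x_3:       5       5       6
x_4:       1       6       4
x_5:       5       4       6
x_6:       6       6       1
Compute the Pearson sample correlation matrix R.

Step 1 — column means:
  mean(X_1) = (6 + 2 + 5 + 1 + 5 + 6) / 6 = 25/6 = 4.1667
  mean(X_2) = (2 + 2 + 5 + 6 + 4 + 6) / 6 = 25/6 = 4.1667
  mean(X_3) = (3 + 3 + 6 + 4 + 6 + 1) / 6 = 23/6 = 3.8333

Step 2 — sample variances and covariances s[i,j] = (1/(n-1)) · Σ_k (x_{k,i} - mean_i) · (x_{k,j} - mean_j), with n-1 = 5:
  s[X_1,X_1] = ((1.8333)·(1.8333) + (-2.1667)·(-2.1667) + (0.8333)·(0.8333) + (-3.1667)·(-3.1667) + (0.8333)·(0.8333) + (1.8333)·(1.8333)) / 5 = 22.8333/5 = 4.5667
  s[X_1,X_2] = ((1.8333)·(-2.1667) + (-2.1667)·(-2.1667) + (0.8333)·(0.8333) + (-3.1667)·(1.8333) + (0.8333)·(-0.1667) + (1.8333)·(1.8333)) / 5 = -1.1667/5 = -0.2333
  s[X_1,X_3] = ((1.8333)·(-0.8333) + (-2.1667)·(-0.8333) + (0.8333)·(2.1667) + (-3.1667)·(0.1667) + (0.8333)·(2.1667) + (1.8333)·(-2.8333)) / 5 = -1.8333/5 = -0.3667
  s[X_2,X_2] = ((-2.1667)·(-2.1667) + (-2.1667)·(-2.1667) + (0.8333)·(0.8333) + (1.8333)·(1.8333) + (-0.1667)·(-0.1667) + (1.8333)·(1.8333)) / 5 = 16.8333/5 = 3.3667
  s[X_2,X_3] = ((-2.1667)·(-0.8333) + (-2.1667)·(-0.8333) + (0.8333)·(2.1667) + (1.8333)·(0.1667) + (-0.1667)·(2.1667) + (1.8333)·(-2.8333)) / 5 = 0.1667/5 = 0.0333
  s[X_3,X_3] = ((-0.8333)·(-0.8333) + (-0.8333)·(-0.8333) + (2.1667)·(2.1667) + (0.1667)·(0.1667) + (2.1667)·(2.1667) + (-2.8333)·(-2.8333)) / 5 = 18.8333/5 = 3.7667
  Sample standard deviations s_i = √(s[i,i]):
  s(X_1) = √(4.5667) = 2.137
  s(X_2) = √(3.3667) = 1.8348
  s(X_3) = √(3.7667) = 1.9408

Step 3 — r_{ij} = s_{ij} / (s_i · s_j):
  r[X_1,X_1] = 1 (diagonal).
  r[X_1,X_2] = -0.2333 / (2.137 · 1.8348) = -0.2333 / 3.921 = -0.0595
  r[X_1,X_3] = -0.3667 / (2.137 · 1.9408) = -0.3667 / 4.1474 = -0.0884
  r[X_2,X_2] = 1 (diagonal).
  r[X_2,X_3] = 0.0333 / (1.8348 · 1.9408) = 0.0333 / 3.5611 = 0.0094
  r[X_3,X_3] = 1 (diagonal).

R is symmetric with unit diagonal. Assembling:

R = [[1, -0.0595, -0.0884],
 [-0.0595, 1, 0.0094],
 [-0.0884, 0.0094, 1]]


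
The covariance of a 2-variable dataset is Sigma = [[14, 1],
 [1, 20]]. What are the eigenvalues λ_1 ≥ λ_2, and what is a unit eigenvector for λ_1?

Step 1 — characteristic polynomial of 2×2 Sigma:
  det(Sigma - λI) = λ² - trace · λ + det = 0.
  trace = 14 + 20 = 34, det = 14·20 - (1)² = 279.
Step 2 — discriminant:
  Δ = trace² - 4·det = 1156 - 1116 = 40.
Step 3 — eigenvalues:
  λ = (trace ± √Δ)/2 = (34 ± 6.3246)/2,
  λ_1 = 20.1623,  λ_2 = 13.8377.

Step 4 — unit eigenvector for λ_1: solve (Sigma - λ_1 I)v = 0. First row:
  (14 - 20.1623)·v_x + (1)·v_y = 0, i.e. (-6.1623)·v_x + (1)·v_y = 0,
  so v ∝ (b, λ_1 - a) = (1, 6.1623) = u.
  ||u|| = √((1)² + (6.1623)²) = √(38.9737) ≈ 6.2429,
  v_1 = u/||u|| ≈ (0.1602, 0.9871) (||v_1|| = 1).

λ_1 = 20.1623,  λ_2 = 13.8377;  v_1 ≈ (0.1602, 0.9871)


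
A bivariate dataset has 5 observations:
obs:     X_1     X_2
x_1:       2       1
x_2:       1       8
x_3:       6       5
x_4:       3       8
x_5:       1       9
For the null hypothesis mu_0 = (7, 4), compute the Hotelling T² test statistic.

Step 1 — sample mean vector:
  mean(X_1) = (2 + 1 + 6 + 3 + 1) / 5 = 13/5 = 2.6
  mean(X_2) = (1 + 8 + 5 + 8 + 9) / 5 = 31/5 = 6.2
  x̄ = (2.6, 6.2),  deviation x̄ - mu_0 = (2.6, 6.2) - (7, 4) = (-4.4, 2.2).

Step 2 — sample covariance matrix, S[i,j] = (1/(n-1)) · Σ_k (x_{k,i} - mean_i) · (x_{k,j} - mean_j), divisor n-1 = 4:
  S[X_1,X_1] = ((-0.6)·(-0.6) + (-1.6)·(-1.6) + (3.4)·(3.4) + (0.4)·(0.4) + (-1.6)·(-1.6)) / 4 = 17.2/4 = 4.3
  S[X_1,X_2] = ((-0.6)·(-5.2) + (-1.6)·(1.8) + (3.4)·(-1.2) + (0.4)·(1.8) + (-1.6)·(2.8)) / 4 = -7.6/4 = -1.9
  S[X_2,X_2] = ((-5.2)·(-5.2) + (1.8)·(1.8) + (-1.2)·(-1.2) + (1.8)·(1.8) + (2.8)·(2.8)) / 4 = 42.8/4 = 10.7
  S = [[4.3, -1.9],
 [-1.9, 10.7]].

Step 3 — invert S. det(S) = 4.3·10.7 - (-1.9)² = 42.4.
  S^{-1} = (1/det) · [[d, -b], [-b, a]] = [[0.2524, 0.0448],
 [0.0448, 0.1014]].

Step 4 — quadratic form (x̄ - mu_0)^T · S^{-1} · (x̄ - mu_0):
  S^{-1} · (x̄ - mu_0) = (-1.0118, 0.0259),
  (x̄ - mu_0)^T · [...] = (-4.4)·(-1.0118) + (2.2)·(0.0259) = 4.509.

Step 5 — scale by n: T² = 5 · 4.509 = 22.5448.

T² ≈ 22.5448


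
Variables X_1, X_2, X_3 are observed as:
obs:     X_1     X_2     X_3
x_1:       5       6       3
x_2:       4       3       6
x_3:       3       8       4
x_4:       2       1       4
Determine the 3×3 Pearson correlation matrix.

Step 1 — column means:
  mean(X_1) = (5 + 4 + 3 + 2) / 4 = 14/4 = 3.5
  mean(X_2) = (6 + 3 + 8 + 1) / 4 = 18/4 = 4.5
  mean(X_3) = (3 + 6 + 4 + 4) / 4 = 17/4 = 4.25

Step 2 — sample variances and covariances s[i,j] = (1/(n-1)) · Σ_k (x_{k,i} - mean_i) · (x_{k,j} - mean_j), with n-1 = 3:
  s[X_1,X_1] = ((1.5)·(1.5) + (0.5)·(0.5) + (-0.5)·(-0.5) + (-1.5)·(-1.5)) / 3 = 5/3 = 1.6667
  s[X_1,X_2] = ((1.5)·(1.5) + (0.5)·(-1.5) + (-0.5)·(3.5) + (-1.5)·(-3.5)) / 3 = 5/3 = 1.6667
  s[X_1,X_3] = ((1.5)·(-1.25) + (0.5)·(1.75) + (-0.5)·(-0.25) + (-1.5)·(-0.25)) / 3 = -0.5/3 = -0.1667
  s[X_2,X_2] = ((1.5)·(1.5) + (-1.5)·(-1.5) + (3.5)·(3.5) + (-3.5)·(-3.5)) / 3 = 29/3 = 9.6667
  s[X_2,X_3] = ((1.5)·(-1.25) + (-1.5)·(1.75) + (3.5)·(-0.25) + (-3.5)·(-0.25)) / 3 = -4.5/3 = -1.5
  s[X_3,X_3] = ((-1.25)·(-1.25) + (1.75)·(1.75) + (-0.25)·(-0.25) + (-0.25)·(-0.25)) / 3 = 4.75/3 = 1.5833
  Sample standard deviations s_i = √(s[i,i]):
  s(X_1) = √(1.6667) = 1.291
  s(X_2) = √(9.6667) = 3.1091
  s(X_3) = √(1.5833) = 1.2583

Step 3 — r_{ij} = s_{ij} / (s_i · s_j):
  r[X_1,X_1] = 1 (diagonal).
  r[X_1,X_2] = 1.6667 / (1.291 · 3.1091) = 1.6667 / 4.0139 = 0.4152
  r[X_1,X_3] = -0.1667 / (1.291 · 1.2583) = -0.1667 / 1.6245 = -0.1026
  r[X_2,X_2] = 1 (diagonal).
  r[X_2,X_3] = -1.5 / (3.1091 · 1.2583) = -1.5 / 3.9122 = -0.3834
  r[X_3,X_3] = 1 (diagonal).

R is symmetric with unit diagonal. Assembling:

R = [[1, 0.4152, -0.1026],
 [0.4152, 1, -0.3834],
 [-0.1026, -0.3834, 1]]


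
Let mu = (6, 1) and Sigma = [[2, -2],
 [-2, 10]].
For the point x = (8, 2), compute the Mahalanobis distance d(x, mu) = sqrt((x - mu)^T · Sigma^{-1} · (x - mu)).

Step 1 — centre the observation: (x - mu) = (2, 1).

Step 2 — invert Sigma. det(Sigma) = 2·10 - (-2)² = 16.
  Sigma^{-1} = (1/det) · [[d, -b], [-b, a]] = [[0.625, 0.125],
 [0.125, 0.125]].

Step 3 — form the quadratic (x - mu)^T · Sigma^{-1} · (x - mu):
  Sigma^{-1} · (x - mu) = (1.375, 0.375).
  (x - mu)^T · [Sigma^{-1} · (x - mu)] = (2)·(1.375) + (1)·(0.375) = 3.125.

Step 4 — take square root: d = √(3.125) ≈ 1.7678.

d(x, mu) = √(3.125) ≈ 1.7678


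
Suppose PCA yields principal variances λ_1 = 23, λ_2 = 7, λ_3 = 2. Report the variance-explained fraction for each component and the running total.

Step 1 — total variance = trace(Sigma) = Σ λ_i = 23 + 7 + 2 = 32.

Step 2 — fraction explained by component i = λ_i / Σ λ:
  PC1: 23/32 = 0.7188
  PC2: 7/32 = 0.2188
  PC3: 2/32 = 0.0625

Step 3 — cumulative fraction after k components = (λ_1 + ... + λ_k) / Σ λ:
  k = 1: 23/32 = 0.7188
  k = 2: (23 + 7)/32 = 30/32 = 0.9375
  k = 3: (23 + 7 + 2)/32 = 32/32 = 1

Summary (fraction, with percent):

explained: PC1 0.7188 (71.88%), PC2 0.2188 (21.88%), PC3 0.0625 (6.25%);  cumulative: 0.7188, 0.9375, 1


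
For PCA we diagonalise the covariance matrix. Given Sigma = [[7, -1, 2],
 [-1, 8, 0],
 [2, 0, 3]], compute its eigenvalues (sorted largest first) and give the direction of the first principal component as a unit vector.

Step 1 — characteristic polynomial p(λ) = det(λI - Sigma) = λ³ - tr·λ² + c_1·λ - det, where tr = trace, c_1 = sum of the principal 2×2 minors, det = det(Sigma):
  tr = 7 + 8 + 3 = 18,
  c_1 = (7·8 - (-1)²) + (7·3 - (2)²) + (8·3 - (0)²) = 55 + 17 + 24 = 96,
  det = 7·(8·3 - (0)²) - (-1)·((-1)·3 - (0)·(2)) + (2)·((-1)·(0) - 8·(2)) = 7·(24) - (-1)·(-3) + (2)·(-16) = 133.
  So p(λ) = λ³ - 18λ² + 96λ - 133.
Step 2 — look for an integer root (rational root theorem: any rational root is an integer divisor of 133). Testing λ = 7:
  p(7) = 343 - 882 + 672 - 133 = 0  ✓
  Dividing out (λ - 7): p(λ) = (λ - 7)(λ² - 11λ + 19).
Step 3 — remaining eigenvalues from the quadratic λ² - 11λ + 19 = 0:
  Δ = 11² - 4·19 = 121 - 76 = 45,  λ = (11 ± √45)/2 = (11 ± 6.7082)/2 ≈ 8.8541 or 2.1459.
  Sorted: λ_1 = 8.8541,  λ_2 = 7,  λ_3 = 2.1459  (check: sum = 18 = tr ✓).

Step 4 — unit eigenvector for λ_1 ≈ 8.8541: v spans the null space of (Sigma - λ_1 I), whose rows are
  r_1 = (-1.8541, -1, 2),  r_2 = (-1, -0.8541, 0),  r_3 = (2, 0, -5.8541).
  v is orthogonal to every row, so take v ∝ r_1 × r_2 = ((-1)·(0) - (2)·(-0.8541), (2)·(-1) - (-1.8541)·(0), (-1.8541)·(-0.8541) - (-1)·(-1)) ≈ (1.7082, -2, 0.5836).
  Let u = (1.7082, -2, 0.5836).
  ||u|| = √((1.7082)² + (-2)² + (0.5836)²) = √(7.2585) ≈ 2.6942,  v_1 = u/||u|| ≈ (0.634, -0.7423, 0.2166) (||v_1|| = 1).

λ_1 = 8.8541,  λ_2 = 7,  λ_3 = 2.1459;  v_1 ≈ (0.634, -0.7423, 0.2166)


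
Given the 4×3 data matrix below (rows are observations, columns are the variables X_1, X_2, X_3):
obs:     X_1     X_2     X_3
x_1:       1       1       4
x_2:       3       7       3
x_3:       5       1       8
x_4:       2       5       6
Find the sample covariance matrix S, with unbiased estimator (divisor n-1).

Step 1 — column means:
  mean(X_1) = (1 + 3 + 5 + 2) / 4 = 11/4 = 2.75
  mean(X_2) = (1 + 7 + 1 + 5) / 4 = 14/4 = 3.5
  mean(X_3) = (4 + 3 + 8 + 6) / 4 = 21/4 = 5.25

Step 2 — sample covariance S[i,j] = (1/(n-1)) · Σ_k (x_{k,i} - mean_i) · (x_{k,j} - mean_j), with n-1 = 3.
  S[X_1,X_1] = ((-1.75)·(-1.75) + (0.25)·(0.25) + (2.25)·(2.25) + (-0.75)·(-0.75)) / 3 = 8.75/3 = 2.9167
  S[X_1,X_2] = ((-1.75)·(-2.5) + (0.25)·(3.5) + (2.25)·(-2.5) + (-0.75)·(1.5)) / 3 = -1.5/3 = -0.5
  S[X_1,X_3] = ((-1.75)·(-1.25) + (0.25)·(-2.25) + (2.25)·(2.75) + (-0.75)·(0.75)) / 3 = 7.25/3 = 2.4167
  S[X_2,X_2] = ((-2.5)·(-2.5) + (3.5)·(3.5) + (-2.5)·(-2.5) + (1.5)·(1.5)) / 3 = 27/3 = 9
  S[X_2,X_3] = ((-2.5)·(-1.25) + (3.5)·(-2.25) + (-2.5)·(2.75) + (1.5)·(0.75)) / 3 = -10.5/3 = -3.5
  S[X_3,X_3] = ((-1.25)·(-1.25) + (-2.25)·(-2.25) + (2.75)·(2.75) + (0.75)·(0.75)) / 3 = 14.75/3 = 4.9167

S is symmetric (S[j,i] = S[i,j]). Assembling:

S = [[2.9167, -0.5, 2.4167],
 [-0.5, 9, -3.5],
 [2.4167, -3.5, 4.9167]]


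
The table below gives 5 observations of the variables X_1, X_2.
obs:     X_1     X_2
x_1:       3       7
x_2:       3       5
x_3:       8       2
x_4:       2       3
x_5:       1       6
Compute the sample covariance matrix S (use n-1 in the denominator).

Step 1 — column means:
  mean(X_1) = (3 + 3 + 8 + 2 + 1) / 5 = 17/5 = 3.4
  mean(X_2) = (7 + 5 + 2 + 3 + 6) / 5 = 23/5 = 4.6

Step 2 — sample covariance S[i,j] = (1/(n-1)) · Σ_k (x_{k,i} - mean_i) · (x_{k,j} - mean_j), with n-1 = 4.
  S[X_1,X_1] = ((-0.4)·(-0.4) + (-0.4)·(-0.4) + (4.6)·(4.6) + (-1.4)·(-1.4) + (-2.4)·(-2.4)) / 4 = 29.2/4 = 7.3
  S[X_1,X_2] = ((-0.4)·(2.4) + (-0.4)·(0.4) + (4.6)·(-2.6) + (-1.4)·(-1.6) + (-2.4)·(1.4)) / 4 = -14.2/4 = -3.55
  S[X_2,X_2] = ((2.4)·(2.4) + (0.4)·(0.4) + (-2.6)·(-2.6) + (-1.6)·(-1.6) + (1.4)·(1.4)) / 4 = 17.2/4 = 4.3

S is symmetric (S[j,i] = S[i,j]). Assembling:

S = [[7.3, -3.55],
 [-3.55, 4.3]]


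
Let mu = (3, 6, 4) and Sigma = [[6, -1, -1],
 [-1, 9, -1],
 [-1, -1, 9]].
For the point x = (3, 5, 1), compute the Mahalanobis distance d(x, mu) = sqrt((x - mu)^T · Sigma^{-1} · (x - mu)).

Step 1 — centre the observation: (x - mu) = (0, -1, -3).

Step 2 — invert Sigma (cofactor / det for 3×3, or solve directly):
  Sigma^{-1} = [[0.1739, 0.0217, 0.0217],
 [0.0217, 0.1152, 0.0152],
 [0.0217, 0.0152, 0.1152]].

Step 3 — form the quadratic (x - mu)^T · Sigma^{-1} · (x - mu):
  Sigma^{-1} · (x - mu) = (-0.087, -0.1609, -0.3609).
  (x - mu)^T · [Sigma^{-1} · (x - mu)] = (0)·(-0.087) + (-1)·(-0.1609) + (-3)·(-0.3609) = 1.2435.

Step 4 — take square root: d = √(1.2435) ≈ 1.1151.

d(x, mu) = √(1.2435) ≈ 1.1151


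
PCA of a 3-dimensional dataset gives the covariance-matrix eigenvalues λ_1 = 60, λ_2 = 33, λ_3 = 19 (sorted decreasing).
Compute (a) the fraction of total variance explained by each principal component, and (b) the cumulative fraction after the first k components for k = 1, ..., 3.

Step 1 — total variance = trace(Sigma) = Σ λ_i = 60 + 33 + 19 = 112.

Step 2 — fraction explained by component i = λ_i / Σ λ:
  PC1: 60/112 = 0.5357
  PC2: 33/112 = 0.2946
  PC3: 19/112 = 0.1696

Step 3 — cumulative fraction after k components = (λ_1 + ... + λ_k) / Σ λ:
  k = 1: 60/112 = 0.5357
  k = 2: (60 + 33)/112 = 93/112 = 0.8304
  k = 3: (60 + 33 + 19)/112 = 112/112 = 1

Summary (fraction, with percent):

explained: PC1 0.5357 (53.57%), PC2 0.2946 (29.46%), PC3 0.1696 (16.96%);  cumulative: 0.5357, 0.8304, 1


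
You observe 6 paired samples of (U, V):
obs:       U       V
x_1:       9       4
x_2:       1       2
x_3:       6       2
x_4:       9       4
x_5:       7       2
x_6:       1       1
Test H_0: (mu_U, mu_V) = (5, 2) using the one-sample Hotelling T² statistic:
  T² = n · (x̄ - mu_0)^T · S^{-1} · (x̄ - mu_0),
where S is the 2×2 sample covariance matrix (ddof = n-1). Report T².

Step 1 — sample mean vector:
  mean(U) = (9 + 1 + 6 + 9 + 7 + 1) / 6 = 33/6 = 5.5
  mean(V) = (4 + 2 + 2 + 4 + 2 + 1) / 6 = 15/6 = 2.5
  x̄ = (5.5, 2.5),  deviation x̄ - mu_0 = (5.5, 2.5) - (5, 2) = (0.5, 0.5).

Step 2 — sample covariance matrix, S[i,j] = (1/(n-1)) · Σ_k (x_{k,i} - mean_i) · (x_{k,j} - mean_j), divisor n-1 = 5:
  S[U,U] = ((3.5)·(3.5) + (-4.5)·(-4.5) + (0.5)·(0.5) + (3.5)·(3.5) + (1.5)·(1.5) + (-4.5)·(-4.5)) / 5 = 67.5/5 = 13.5
  S[U,V] = ((3.5)·(1.5) + (-4.5)·(-0.5) + (0.5)·(-0.5) + (3.5)·(1.5) + (1.5)·(-0.5) + (-4.5)·(-1.5)) / 5 = 18.5/5 = 3.7
  S[V,V] = ((1.5)·(1.5) + (-0.5)·(-0.5) + (-0.5)·(-0.5) + (1.5)·(1.5) + (-0.5)·(-0.5) + (-1.5)·(-1.5)) / 5 = 7.5/5 = 1.5
  S = [[13.5, 3.7],
 [3.7, 1.5]].

Step 3 — invert S. det(S) = 13.5·1.5 - (3.7)² = 6.56.
  S^{-1} = (1/det) · [[d, -b], [-b, a]] = [[0.2287, -0.564],
 [-0.564, 2.0579]].

Step 4 — quadratic form (x̄ - mu_0)^T · S^{-1} · (x̄ - mu_0):
  S^{-1} · (x̄ - mu_0) = (-0.1677, 0.747),
  (x̄ - mu_0)^T · [...] = (0.5)·(-0.1677) + (0.5)·(0.747) = 0.2896.

Step 5 — scale by n: T² = 6 · 0.2896 = 1.7378.

T² ≈ 1.7378


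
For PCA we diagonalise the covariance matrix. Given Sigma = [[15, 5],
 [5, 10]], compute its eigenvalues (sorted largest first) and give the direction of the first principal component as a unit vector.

Step 1 — characteristic polynomial of 2×2 Sigma:
  det(Sigma - λI) = λ² - trace · λ + det = 0.
  trace = 15 + 10 = 25, det = 15·10 - (5)² = 125.
Step 2 — discriminant:
  Δ = trace² - 4·det = 625 - 500 = 125.
Step 3 — eigenvalues:
  λ = (trace ± √Δ)/2 = (25 ± 11.1803)/2,
  λ_1 = 18.0902,  λ_2 = 6.9098.

Step 4 — unit eigenvector for λ_1: solve (Sigma - λ_1 I)v = 0. First row:
  (15 - 18.0902)·v_x + (5)·v_y = 0, i.e. (-3.0902)·v_x + (5)·v_y = 0,
  so v ∝ (b, λ_1 - a) = (5, 3.0902) = u.
  ||u|| = √((5)² + (3.0902)²) = √(34.5492) ≈ 5.8779,
  v_1 = u/||u|| ≈ (0.8507, 0.5257) (||v_1|| = 1).

λ_1 = 18.0902,  λ_2 = 6.9098;  v_1 ≈ (0.8507, 0.5257)


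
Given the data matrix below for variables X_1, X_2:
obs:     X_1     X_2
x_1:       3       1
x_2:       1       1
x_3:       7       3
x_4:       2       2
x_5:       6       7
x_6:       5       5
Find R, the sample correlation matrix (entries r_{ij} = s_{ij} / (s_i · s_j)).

Step 1 — column means:
  mean(X_1) = (3 + 1 + 7 + 2 + 6 + 5) / 6 = 24/6 = 4
  mean(X_2) = (1 + 1 + 3 + 2 + 7 + 5) / 6 = 19/6 = 3.1667

Step 2 — sample variances and covariances s[i,j] = (1/(n-1)) · Σ_k (x_{k,i} - mean_i) · (x_{k,j} - mean_j), with n-1 = 5:
  s[X_1,X_1] = ((-1)·(-1) + (-3)·(-3) + (3)·(3) + (-2)·(-2) + (2)·(2) + (1)·(1)) / 5 = 28/5 = 5.6
  s[X_1,X_2] = ((-1)·(-2.1667) + (-3)·(-2.1667) + (3)·(-0.1667) + (-2)·(-1.1667) + (2)·(3.8333) + (1)·(1.8333)) / 5 = 20/5 = 4
  s[X_2,X_2] = ((-2.1667)·(-2.1667) + (-2.1667)·(-2.1667) + (-0.1667)·(-0.1667) + (-1.1667)·(-1.1667) + (3.8333)·(3.8333) + (1.8333)·(1.8333)) / 5 = 28.8333/5 = 5.7667
  Sample standard deviations s_i = √(s[i,i]):
  s(X_1) = √(5.6) = 2.3664
  s(X_2) = √(5.7667) = 2.4014

Step 3 — r_{ij} = s_{ij} / (s_i · s_j):
  r[X_1,X_1] = 1 (diagonal).
  r[X_1,X_2] = 4 / (2.3664 · 2.4014) = 4 / 5.6827 = 0.7039
  r[X_2,X_2] = 1 (diagonal).

R is symmetric with unit diagonal. Assembling:

R = [[1, 0.7039],
 [0.7039, 1]]


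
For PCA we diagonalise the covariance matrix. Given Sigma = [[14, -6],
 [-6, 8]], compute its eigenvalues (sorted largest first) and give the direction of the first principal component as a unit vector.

Step 1 — characteristic polynomial of 2×2 Sigma:
  det(Sigma - λI) = λ² - trace · λ + det = 0.
  trace = 14 + 8 = 22, det = 14·8 - (-6)² = 76.
Step 2 — discriminant:
  Δ = trace² - 4·det = 484 - 304 = 180.
Step 3 — eigenvalues:
  λ = (trace ± √Δ)/2 = (22 ± 13.4164)/2,
  λ_1 = 17.7082,  λ_2 = 4.2918.

Step 4 — unit eigenvector for λ_1: solve (Sigma - λ_1 I)v = 0. First row:
  (14 - 17.7082)·v_x + (-6)·v_y = 0, i.e. (-3.7082)·v_x + (-6)·v_y = 0,
  so v ∝ (b, λ_1 - a) = (-6, 3.7082); multiply by -1 so the first entry is positive: u = (6, -3.7082).
  ||u|| = √((6)² + (-3.7082)²) = √(49.7508) ≈ 7.0534,
  v_1 = u/||u|| ≈ (0.8507, -0.5257) (||v_1|| = 1).

λ_1 = 17.7082,  λ_2 = 4.2918;  v_1 ≈ (0.8507, -0.5257)
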